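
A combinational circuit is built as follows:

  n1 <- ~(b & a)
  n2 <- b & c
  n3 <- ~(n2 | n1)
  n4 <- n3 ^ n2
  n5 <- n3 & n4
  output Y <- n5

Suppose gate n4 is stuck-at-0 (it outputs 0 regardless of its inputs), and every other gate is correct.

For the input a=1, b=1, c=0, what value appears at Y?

Propagate with n4 forced: n1=0, n2=0, n3=1, n4=0 [stuck-at-0], n5=0.
So Y = 0. (Without the fault it would be 1.)

0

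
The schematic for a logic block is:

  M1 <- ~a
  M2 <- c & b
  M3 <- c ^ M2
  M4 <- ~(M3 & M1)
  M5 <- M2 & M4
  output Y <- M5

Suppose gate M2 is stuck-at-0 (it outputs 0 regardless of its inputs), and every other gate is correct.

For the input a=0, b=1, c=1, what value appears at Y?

Propagate with M2 forced: M1=1, M2=0 [stuck-at-0], M3=1, M4=0, M5=0.
So Y = 0. (Without the fault it would be 1.)

0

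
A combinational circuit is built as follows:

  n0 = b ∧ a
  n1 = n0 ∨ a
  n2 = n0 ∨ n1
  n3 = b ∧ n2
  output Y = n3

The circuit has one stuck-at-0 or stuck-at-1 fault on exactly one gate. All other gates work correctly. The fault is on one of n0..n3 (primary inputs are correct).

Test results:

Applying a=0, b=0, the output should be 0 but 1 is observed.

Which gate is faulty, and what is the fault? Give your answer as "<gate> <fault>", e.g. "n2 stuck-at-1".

Fault-free values for test 1 (a=0, b=0): n0=0, n1=0, n2=0, n3=0, giving Y=0. Observed 1.
Test 1: faults giving observed 1 are {n3 stuck-at-1}.
Only n3 stuck-at-1 is consistent with every test.

n3 stuck-at-1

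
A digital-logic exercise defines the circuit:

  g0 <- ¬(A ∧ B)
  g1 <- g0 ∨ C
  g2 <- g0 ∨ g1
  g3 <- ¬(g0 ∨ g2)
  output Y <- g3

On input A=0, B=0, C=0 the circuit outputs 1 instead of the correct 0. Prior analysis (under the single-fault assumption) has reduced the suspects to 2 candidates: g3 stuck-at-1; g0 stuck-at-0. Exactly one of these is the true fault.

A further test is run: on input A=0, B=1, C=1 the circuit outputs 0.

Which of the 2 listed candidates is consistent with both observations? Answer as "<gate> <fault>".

Evaluate each candidate on input A=0, B=1, C=1:
  g3 stuck-at-1: g0=1, g1=1, g2=1, g3=1 [stuck-at-1] → 1 — eliminated
  g0 stuck-at-0: g0=0 [stuck-at-0], g1=1, g2=1, g3=0 → 0 — matches
Only g0 stuck-at-0 reproduces the observed 0.

g0 stuck-at-0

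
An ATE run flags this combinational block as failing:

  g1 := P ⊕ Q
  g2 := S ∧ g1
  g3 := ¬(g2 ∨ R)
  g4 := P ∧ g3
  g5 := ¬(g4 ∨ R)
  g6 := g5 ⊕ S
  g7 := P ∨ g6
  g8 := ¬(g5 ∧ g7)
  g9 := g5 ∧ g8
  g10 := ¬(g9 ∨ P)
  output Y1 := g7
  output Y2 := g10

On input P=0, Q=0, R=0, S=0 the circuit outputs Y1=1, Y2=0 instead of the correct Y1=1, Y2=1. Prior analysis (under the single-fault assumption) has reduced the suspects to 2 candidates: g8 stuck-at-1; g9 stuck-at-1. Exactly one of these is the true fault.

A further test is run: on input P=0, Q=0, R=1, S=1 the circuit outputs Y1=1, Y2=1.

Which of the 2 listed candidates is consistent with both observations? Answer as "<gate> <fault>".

g8 stuck-at-1

Evaluate each candidate on input P=0, Q=0, R=1, S=1:
  g8 stuck-at-1: g1=0, g2=0, g3=0, g4=0, g5=0, g6=1, g7=1, g8=1 [stuck-at-1], g9=0, g10=1 → Y1=1, Y2=1 — matches
  g9 stuck-at-1: g1=0, g2=0, g3=0, g4=0, g5=0, g6=1, g7=1, g8=1, g9=1 [stuck-at-1], g10=0 → Y1=1, Y2=0 — eliminated
Only g8 stuck-at-1 reproduces the observed Y1=1, Y2=1.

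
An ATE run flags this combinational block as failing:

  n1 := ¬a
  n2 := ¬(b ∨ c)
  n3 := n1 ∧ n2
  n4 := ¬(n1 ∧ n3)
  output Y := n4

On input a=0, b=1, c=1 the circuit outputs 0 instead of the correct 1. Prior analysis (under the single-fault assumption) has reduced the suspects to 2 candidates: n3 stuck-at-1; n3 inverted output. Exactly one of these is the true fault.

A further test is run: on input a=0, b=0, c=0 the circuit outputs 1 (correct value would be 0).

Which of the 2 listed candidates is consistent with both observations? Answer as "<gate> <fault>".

Evaluate each candidate on input a=0, b=0, c=0:
  n3 stuck-at-1: n1=1, n2=1, n3=1 [stuck-at-1], n4=0 → 0 — eliminated
  n3 inverted output: n1=1, n2=1, n3=0 [inverted output], n4=1 → 1 — matches
Only n3 inverted output reproduces the observed 1.

n3 inverted output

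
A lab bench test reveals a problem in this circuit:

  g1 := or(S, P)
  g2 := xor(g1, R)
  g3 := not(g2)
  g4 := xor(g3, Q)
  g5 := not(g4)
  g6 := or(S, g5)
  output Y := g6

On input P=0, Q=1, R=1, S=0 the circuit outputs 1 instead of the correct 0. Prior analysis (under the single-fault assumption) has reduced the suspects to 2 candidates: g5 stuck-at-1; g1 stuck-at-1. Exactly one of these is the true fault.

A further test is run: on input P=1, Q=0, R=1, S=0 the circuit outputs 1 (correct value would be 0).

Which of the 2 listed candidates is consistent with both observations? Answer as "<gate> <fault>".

g5 stuck-at-1

Evaluate each candidate on input P=1, Q=0, R=1, S=0:
  g5 stuck-at-1: g1=1, g2=0, g3=1, g4=1, g5=1 [stuck-at-1], g6=1 → 1 — matches
  g1 stuck-at-1: g1=1 [stuck-at-1], g2=0, g3=1, g4=1, g5=0, g6=0 → 0 — eliminated
Only g5 stuck-at-1 reproduces the observed 1.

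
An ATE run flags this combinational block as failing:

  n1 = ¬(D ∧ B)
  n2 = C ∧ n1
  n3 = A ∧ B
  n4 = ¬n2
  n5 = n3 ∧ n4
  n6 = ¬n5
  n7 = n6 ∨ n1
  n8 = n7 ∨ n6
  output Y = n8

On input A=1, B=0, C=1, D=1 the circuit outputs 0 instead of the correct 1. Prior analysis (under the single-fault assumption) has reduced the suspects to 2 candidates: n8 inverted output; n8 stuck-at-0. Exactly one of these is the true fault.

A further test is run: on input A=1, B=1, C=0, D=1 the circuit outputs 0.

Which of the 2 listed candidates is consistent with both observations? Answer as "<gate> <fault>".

n8 stuck-at-0

Evaluate each candidate on input A=1, B=1, C=0, D=1:
  n8 inverted output: n1=0, n2=0, n3=1, n4=1, n5=1, n6=0, n7=0, n8=1 [inverted output] → 1 — eliminated
  n8 stuck-at-0: n1=0, n2=0, n3=1, n4=1, n5=1, n6=0, n7=0, n8=0 [stuck-at-0] → 0 — matches
Only n8 stuck-at-0 reproduces the observed 0.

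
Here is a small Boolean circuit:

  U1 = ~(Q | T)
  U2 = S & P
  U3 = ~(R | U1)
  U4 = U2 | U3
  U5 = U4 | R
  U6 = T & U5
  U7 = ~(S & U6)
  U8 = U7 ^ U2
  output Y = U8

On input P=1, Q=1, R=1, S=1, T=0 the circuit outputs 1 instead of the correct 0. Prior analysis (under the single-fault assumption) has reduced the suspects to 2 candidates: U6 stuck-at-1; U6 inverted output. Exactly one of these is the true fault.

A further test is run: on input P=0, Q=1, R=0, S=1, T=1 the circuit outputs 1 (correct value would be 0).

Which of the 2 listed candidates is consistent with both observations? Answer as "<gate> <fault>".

U6 inverted output

Evaluate each candidate on input P=0, Q=1, R=0, S=1, T=1:
  U6 stuck-at-1: U1=0, U2=0, U3=1, U4=1, U5=1, U6=1 [stuck-at-1], U7=0, U8=0 → 0 — eliminated
  U6 inverted output: U1=0, U2=0, U3=1, U4=1, U5=1, U6=0 [inverted output], U7=1, U8=1 → 1 — matches
Only U6 inverted output reproduces the observed 1.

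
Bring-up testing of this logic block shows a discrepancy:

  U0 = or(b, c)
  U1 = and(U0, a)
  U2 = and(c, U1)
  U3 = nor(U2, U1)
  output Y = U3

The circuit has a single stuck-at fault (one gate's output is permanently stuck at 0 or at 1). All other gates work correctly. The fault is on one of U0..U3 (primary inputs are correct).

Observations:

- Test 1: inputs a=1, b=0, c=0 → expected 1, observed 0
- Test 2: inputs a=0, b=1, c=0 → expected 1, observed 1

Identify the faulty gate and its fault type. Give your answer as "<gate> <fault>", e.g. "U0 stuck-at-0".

U0 stuck-at-1

Fault-free values for test 1 (a=1, b=0, c=0): U0=0, U1=0, U2=0, U3=1, giving Y=1. Observed 0.
Test 1: faults giving observed 0 are {U0 stuck-at-1, U1 stuck-at-1, U2 stuck-at-1, U3 stuck-at-0}.
Test 2 (a=0, b=1, c=0): fault-free U0=1, U1=0, U2=0, U3=1 → 1; observed 1. Eliminates U1 stuck-at-1, U2 stuck-at-1, U3 stuck-at-0.
Only U0 stuck-at-1 is consistent with every test.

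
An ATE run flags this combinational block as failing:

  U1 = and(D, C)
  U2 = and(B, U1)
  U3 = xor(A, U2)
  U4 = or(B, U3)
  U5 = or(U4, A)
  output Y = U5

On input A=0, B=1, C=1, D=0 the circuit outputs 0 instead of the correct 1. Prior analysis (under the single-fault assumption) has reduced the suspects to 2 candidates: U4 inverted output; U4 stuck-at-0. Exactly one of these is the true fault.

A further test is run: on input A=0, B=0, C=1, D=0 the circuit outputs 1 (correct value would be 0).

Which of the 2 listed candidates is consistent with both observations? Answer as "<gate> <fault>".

U4 inverted output

Evaluate each candidate on input A=0, B=0, C=1, D=0:
  U4 inverted output: U1=0, U2=0, U3=0, U4=1 [inverted output], U5=1 → 1 — matches
  U4 stuck-at-0: U1=0, U2=0, U3=0, U4=0 [stuck-at-0], U5=0 → 0 — eliminated
Only U4 inverted output reproduces the observed 1.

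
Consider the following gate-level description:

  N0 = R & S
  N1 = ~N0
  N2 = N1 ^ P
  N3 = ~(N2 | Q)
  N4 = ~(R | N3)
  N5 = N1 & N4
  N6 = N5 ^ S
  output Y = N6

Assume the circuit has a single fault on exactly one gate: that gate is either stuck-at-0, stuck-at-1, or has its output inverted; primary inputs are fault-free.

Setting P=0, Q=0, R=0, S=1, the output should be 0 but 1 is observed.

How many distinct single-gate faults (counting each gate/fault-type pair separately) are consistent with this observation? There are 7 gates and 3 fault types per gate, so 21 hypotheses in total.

Fault-free: N0=0, N1=1, N2=1, N3=0, N4=1, N5=1, N6=0 → 0. Observed 1.
  N0: stuck-at-1, inverted output ✓; others ✗
  N1: stuck-at-0, inverted output ✓; others ✗
  N2: stuck-at-0, inverted output ✓; others ✗
  N3: stuck-at-1, inverted output ✓; others ✗
  N4: stuck-at-0, inverted output ✓; others ✗
  N5: stuck-at-0, inverted output ✓; others ✗
  N6: stuck-at-1, inverted output ✓; others ✗
Consistent faults: {N0 stuck-at-1, N0 inverted output, N1 stuck-at-0, N1 inverted output, N2 stuck-at-0, N2 inverted output, N3 stuck-at-1, N3 inverted output, N4 stuck-at-0, N4 inverted output, N5 stuck-at-0, N5 inverted output, N6 stuck-at-1, N6 inverted output} — 14 in all.

14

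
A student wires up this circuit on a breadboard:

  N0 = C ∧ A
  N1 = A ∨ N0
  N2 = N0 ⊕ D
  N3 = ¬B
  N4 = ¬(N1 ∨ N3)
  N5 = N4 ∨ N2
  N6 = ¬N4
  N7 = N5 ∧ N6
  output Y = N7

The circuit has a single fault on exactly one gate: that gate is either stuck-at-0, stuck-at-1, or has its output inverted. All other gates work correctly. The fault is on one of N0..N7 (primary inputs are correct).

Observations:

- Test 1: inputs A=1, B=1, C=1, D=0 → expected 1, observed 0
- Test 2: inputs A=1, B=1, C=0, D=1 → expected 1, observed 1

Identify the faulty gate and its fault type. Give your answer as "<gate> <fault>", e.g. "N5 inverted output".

Fault-free values for test 1 (A=1, B=1, C=1, D=0): N0=1, N1=1, N2=1, N3=0, N4=0, N5=1, N6=1, N7=1, giving Y=1. Observed 0.
Test 1: faults giving observed 0 are {N0 stuck-at-0, N0 inverted output, N1 stuck-at-0, N1 inverted output, N2 stuck-at-0, N2 inverted output, N4 stuck-at-1, N4 inverted output, N5 stuck-at-0, N5 inverted output, N6 stuck-at-0, N6 inverted output, N7 stuck-at-0, N7 inverted output}.
Test 2 (A=1, B=1, C=0, D=1): fault-free N0=0, N1=1, N2=1, N3=0, N4=0, N5=1, N6=1, N7=1 → 1; observed 1. Eliminates N0 inverted output, N1 stuck-at-0, N1 inverted output, N2 stuck-at-0, N2 inverted output, N4 stuck-at-1, N4 inverted output, N5 stuck-at-0, N5 inverted output, N6 stuck-at-0, N6 inverted output, N7 stuck-at-0, N7 inverted output.
Only N0 stuck-at-0 is consistent with every test.

N0 stuck-at-0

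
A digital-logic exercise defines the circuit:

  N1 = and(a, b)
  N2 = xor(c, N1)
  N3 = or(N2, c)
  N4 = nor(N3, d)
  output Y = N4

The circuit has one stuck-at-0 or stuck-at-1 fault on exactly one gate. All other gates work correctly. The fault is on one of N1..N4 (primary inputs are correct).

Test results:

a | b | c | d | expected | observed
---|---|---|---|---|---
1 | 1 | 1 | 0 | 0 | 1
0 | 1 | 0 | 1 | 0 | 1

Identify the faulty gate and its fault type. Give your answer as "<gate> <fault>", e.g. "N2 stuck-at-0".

Fault-free values for test 1 (a=1, b=1, c=1, d=0): N1=1, N2=0, N3=1, N4=0, giving Y=0. Observed 1.
Test 1: faults giving observed 1 are {N3 stuck-at-0, N4 stuck-at-1}.
Test 2 (a=0, b=1, c=0, d=1): fault-free N1=0, N2=0, N3=0, N4=0 → 0; observed 1. Eliminates N3 stuck-at-0.
Only N4 stuck-at-1 is consistent with every test.

N4 stuck-at-1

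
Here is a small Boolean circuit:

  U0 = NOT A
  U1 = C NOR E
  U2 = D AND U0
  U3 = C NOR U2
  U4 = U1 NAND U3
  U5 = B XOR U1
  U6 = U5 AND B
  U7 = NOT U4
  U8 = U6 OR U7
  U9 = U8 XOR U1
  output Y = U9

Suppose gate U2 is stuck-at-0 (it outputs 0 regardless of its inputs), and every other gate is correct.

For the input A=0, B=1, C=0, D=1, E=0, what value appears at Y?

Propagate with U2 forced: U0=1, U1=1, U2=0 [stuck-at-0], U3=1, U4=0, U5=0, U6=0, U7=1, U8=1, U9=0.
So Y = 0. (Without the fault it would be 1.)

0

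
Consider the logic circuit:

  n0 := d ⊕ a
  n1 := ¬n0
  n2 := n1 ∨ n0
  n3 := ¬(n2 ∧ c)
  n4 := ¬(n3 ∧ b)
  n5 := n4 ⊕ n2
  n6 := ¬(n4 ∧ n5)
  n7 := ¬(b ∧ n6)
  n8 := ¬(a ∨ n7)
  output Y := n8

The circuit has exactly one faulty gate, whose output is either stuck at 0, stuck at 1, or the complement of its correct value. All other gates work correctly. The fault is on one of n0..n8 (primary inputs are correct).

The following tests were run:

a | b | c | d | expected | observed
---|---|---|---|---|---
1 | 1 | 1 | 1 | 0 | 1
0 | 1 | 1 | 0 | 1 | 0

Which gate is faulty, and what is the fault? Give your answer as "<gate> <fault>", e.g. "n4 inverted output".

Fault-free values for test 1 (a=1, b=1, c=1, d=1): n0=0, n1=1, n2=1, n3=0, n4=1, n5=0, n6=1, n7=0, n8=0, giving Y=0. Observed 1.
Test 1: faults giving observed 1 are {n8 stuck-at-1, n8 inverted output}.
Test 2 (a=0, b=1, c=1, d=0): fault-free n0=0, n1=1, n2=1, n3=0, n4=1, n5=0, n6=1, n7=0, n8=1 → 1; observed 0. Eliminates n8 stuck-at-1.
Only n8 inverted output is consistent with every test.

n8 inverted output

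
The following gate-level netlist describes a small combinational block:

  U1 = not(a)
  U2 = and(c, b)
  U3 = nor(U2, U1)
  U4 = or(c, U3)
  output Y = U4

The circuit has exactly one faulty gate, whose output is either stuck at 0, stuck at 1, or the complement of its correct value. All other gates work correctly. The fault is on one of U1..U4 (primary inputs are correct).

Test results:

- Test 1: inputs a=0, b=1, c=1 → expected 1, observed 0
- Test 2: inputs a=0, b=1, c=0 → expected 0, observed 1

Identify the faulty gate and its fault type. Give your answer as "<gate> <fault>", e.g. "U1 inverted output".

Fault-free values for test 1 (a=0, b=1, c=1): U1=1, U2=1, U3=0, U4=1, giving Y=1. Observed 0.
Test 1: faults giving observed 0 are {U4 stuck-at-0, U4 inverted output}.
Test 2 (a=0, b=1, c=0): fault-free U1=1, U2=0, U3=0, U4=0 → 0; observed 1. Eliminates U4 stuck-at-0.
Only U4 inverted output is consistent with every test.

U4 inverted output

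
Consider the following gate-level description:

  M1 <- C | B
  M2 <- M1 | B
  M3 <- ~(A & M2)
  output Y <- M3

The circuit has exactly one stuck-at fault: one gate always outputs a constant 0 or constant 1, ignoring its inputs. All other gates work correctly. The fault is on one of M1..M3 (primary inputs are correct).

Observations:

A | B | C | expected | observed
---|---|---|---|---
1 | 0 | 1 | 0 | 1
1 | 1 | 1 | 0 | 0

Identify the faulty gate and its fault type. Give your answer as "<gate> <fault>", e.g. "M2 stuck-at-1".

M1 stuck-at-0

Fault-free values for test 1 (A=1, B=0, C=1): M1=1, M2=1, M3=0, giving Y=0. Observed 1.
Test 1: faults giving observed 1 are {M1 stuck-at-0, M2 stuck-at-0, M3 stuck-at-1}.
Test 2 (A=1, B=1, C=1): fault-free M1=1, M2=1, M3=0 → 0; observed 0. Eliminates M2 stuck-at-0, M3 stuck-at-1.
Only M1 stuck-at-0 is consistent with every test.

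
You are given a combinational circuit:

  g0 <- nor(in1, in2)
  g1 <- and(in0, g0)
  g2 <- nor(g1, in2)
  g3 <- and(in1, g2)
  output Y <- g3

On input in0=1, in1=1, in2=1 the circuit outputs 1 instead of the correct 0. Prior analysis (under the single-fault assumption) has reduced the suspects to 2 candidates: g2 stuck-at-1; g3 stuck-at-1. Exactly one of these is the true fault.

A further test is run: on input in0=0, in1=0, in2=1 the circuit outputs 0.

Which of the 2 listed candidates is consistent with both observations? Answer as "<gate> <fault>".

g2 stuck-at-1

Evaluate each candidate on input in0=0, in1=0, in2=1:
  g2 stuck-at-1: g0=0, g1=0, g2=1 [stuck-at-1], g3=0 → 0 — matches
  g3 stuck-at-1: g0=0, g1=0, g2=0, g3=1 [stuck-at-1] → 1 — eliminated
Only g2 stuck-at-1 reproduces the observed 0.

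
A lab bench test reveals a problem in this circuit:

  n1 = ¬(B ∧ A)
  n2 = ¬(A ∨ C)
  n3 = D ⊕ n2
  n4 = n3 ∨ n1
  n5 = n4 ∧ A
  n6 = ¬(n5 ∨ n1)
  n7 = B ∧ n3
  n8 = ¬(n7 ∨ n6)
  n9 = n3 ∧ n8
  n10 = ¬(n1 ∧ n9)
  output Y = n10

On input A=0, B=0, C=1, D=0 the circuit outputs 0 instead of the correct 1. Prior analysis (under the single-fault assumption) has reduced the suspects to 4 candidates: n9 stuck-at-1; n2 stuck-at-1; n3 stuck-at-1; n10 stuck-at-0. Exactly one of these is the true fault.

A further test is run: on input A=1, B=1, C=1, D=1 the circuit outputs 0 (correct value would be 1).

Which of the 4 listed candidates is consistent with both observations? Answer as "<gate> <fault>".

n10 stuck-at-0

Evaluate each candidate on input A=1, B=1, C=1, D=1:
  n9 stuck-at-1: n1=0, n2=0, n3=1, n4=1, n5=1, n6=0, n7=1, n8=0, n9=1 [stuck-at-1], n10=1 → 1 — eliminated
  n2 stuck-at-1: n1=0, n2=1 [stuck-at-1], n3=0, n4=0, n5=0, n6=1, n7=0, n8=0, n9=0, n10=1 → 1 — eliminated
  n3 stuck-at-1: n1=0, n2=0, n3=1 [stuck-at-1], n4=1, n5=1, n6=0, n7=1, n8=0, n9=0, n10=1 → 1 — eliminated
  n10 stuck-at-0: n1=0, n2=0, n3=1, n4=1, n5=1, n6=0, n7=1, n8=0, n9=0, n10=0 [stuck-at-0] → 0 — matches
Only n10 stuck-at-0 reproduces the observed 0.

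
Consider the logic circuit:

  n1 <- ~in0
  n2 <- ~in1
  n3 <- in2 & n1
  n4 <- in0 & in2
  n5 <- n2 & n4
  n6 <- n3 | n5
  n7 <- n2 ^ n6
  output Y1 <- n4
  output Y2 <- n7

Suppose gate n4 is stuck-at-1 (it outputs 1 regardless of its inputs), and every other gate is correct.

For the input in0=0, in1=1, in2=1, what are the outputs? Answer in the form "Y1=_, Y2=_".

Propagate with n4 forced: n1=1, n2=0, n3=1, n4=1 [stuck-at-1], n5=0, n6=1, n7=1.
So the outputs are Y1=1, Y2=1. (Without the fault they would be Y1=0, Y2=1.)

Y1=1, Y2=1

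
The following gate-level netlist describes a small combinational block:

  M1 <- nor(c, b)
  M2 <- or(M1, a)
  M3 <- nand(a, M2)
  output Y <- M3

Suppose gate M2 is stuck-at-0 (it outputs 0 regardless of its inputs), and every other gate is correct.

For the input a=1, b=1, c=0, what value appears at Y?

1

Propagate with M2 forced: M1=0, M2=0 [stuck-at-0], M3=1.
So Y = 1. (Without the fault it would be 0.)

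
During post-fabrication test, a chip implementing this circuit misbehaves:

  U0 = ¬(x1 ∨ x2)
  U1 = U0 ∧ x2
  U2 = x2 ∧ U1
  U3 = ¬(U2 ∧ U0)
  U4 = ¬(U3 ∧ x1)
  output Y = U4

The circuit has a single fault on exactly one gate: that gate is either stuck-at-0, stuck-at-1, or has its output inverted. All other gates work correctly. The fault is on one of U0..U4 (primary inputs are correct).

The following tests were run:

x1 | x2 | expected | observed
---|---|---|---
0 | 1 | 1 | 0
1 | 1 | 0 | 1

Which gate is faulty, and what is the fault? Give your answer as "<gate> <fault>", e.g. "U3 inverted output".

Fault-free values for test 1 (x1=0, x2=1): U0=0, U1=0, U2=0, U3=1, U4=1, giving Y=1. Observed 0.
Test 1: faults giving observed 0 are {U4 stuck-at-0, U4 inverted output}.
Test 2 (x1=1, x2=1): fault-free U0=0, U1=0, U2=0, U3=1, U4=0 → 0; observed 1. Eliminates U4 stuck-at-0.
Only U4 inverted output is consistent with every test.

U4 inverted output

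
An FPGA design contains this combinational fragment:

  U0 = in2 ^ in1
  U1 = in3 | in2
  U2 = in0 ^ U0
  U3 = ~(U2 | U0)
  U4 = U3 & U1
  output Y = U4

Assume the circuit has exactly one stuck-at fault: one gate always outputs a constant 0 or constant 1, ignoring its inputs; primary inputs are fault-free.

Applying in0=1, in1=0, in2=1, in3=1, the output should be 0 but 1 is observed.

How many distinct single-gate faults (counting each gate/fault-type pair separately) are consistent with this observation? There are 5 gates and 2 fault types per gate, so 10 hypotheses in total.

Fault-free: U0=1, U1=1, U2=0, U3=0, U4=0 → 0. Observed 1.
  U0 stuck-at-0: output 0 ✗
  U0 stuck-at-1: output 0 ✗
  U1 stuck-at-0: output 0 ✗
  U1 stuck-at-1: output 0 ✗
  U2 stuck-at-0: output 0 ✗
  U2 stuck-at-1: output 0 ✗
  U3 stuck-at-0: output 0 ✗
  U3 stuck-at-1: output 1 ✓
  U4 stuck-at-0: output 0 ✗
  U4 stuck-at-1: output 1 ✓
Consistent faults: {U3 stuck-at-1, U4 stuck-at-1} — 2 in all.

2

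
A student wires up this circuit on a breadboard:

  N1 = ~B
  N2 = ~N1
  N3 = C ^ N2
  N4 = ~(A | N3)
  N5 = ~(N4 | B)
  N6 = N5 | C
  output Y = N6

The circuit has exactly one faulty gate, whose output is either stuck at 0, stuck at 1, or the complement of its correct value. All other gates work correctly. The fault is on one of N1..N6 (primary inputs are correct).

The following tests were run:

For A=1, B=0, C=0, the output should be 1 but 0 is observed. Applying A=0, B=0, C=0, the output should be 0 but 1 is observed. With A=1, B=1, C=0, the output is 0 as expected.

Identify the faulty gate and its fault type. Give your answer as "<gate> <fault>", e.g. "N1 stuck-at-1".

Fault-free values for test 1 (A=1, B=0, C=0): N1=1, N2=0, N3=0, N4=0, N5=1, N6=1, giving Y=1. Observed 0.
Test 1: faults giving observed 0 are {N4 stuck-at-1, N4 inverted output, N5 stuck-at-0, N5 inverted output, N6 stuck-at-0, N6 inverted output}.
Test 2 (A=0, B=0, C=0): fault-free N1=1, N2=0, N3=0, N4=1, N5=0, N6=0 → 0; observed 1. Eliminates N4 stuck-at-1, N5 stuck-at-0, N6 stuck-at-0.
Test 3 (A=1, B=1, C=0): fault-free N1=0, N2=1, N3=1, N4=0, N5=0, N6=0 → 0; observed 0. Eliminates N5 inverted output, N6 inverted output.
Only N4 inverted output is consistent with every test.

N4 inverted output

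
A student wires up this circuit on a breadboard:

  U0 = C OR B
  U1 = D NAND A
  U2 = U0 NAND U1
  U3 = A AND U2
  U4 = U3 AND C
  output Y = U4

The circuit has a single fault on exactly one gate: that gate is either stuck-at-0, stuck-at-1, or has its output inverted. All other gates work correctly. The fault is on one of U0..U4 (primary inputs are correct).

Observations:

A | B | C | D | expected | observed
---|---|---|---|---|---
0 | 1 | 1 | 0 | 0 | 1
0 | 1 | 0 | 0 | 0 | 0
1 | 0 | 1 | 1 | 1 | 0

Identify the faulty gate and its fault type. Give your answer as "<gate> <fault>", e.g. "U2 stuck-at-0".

Fault-free values for test 1 (A=0, B=1, C=1, D=0): U0=1, U1=1, U2=0, U3=0, U4=0, giving Y=0. Observed 1.
Test 1: faults giving observed 1 are {U3 stuck-at-1, U3 inverted output, U4 stuck-at-1, U4 inverted output}.
Test 2 (A=0, B=1, C=0, D=0): fault-free U0=1, U1=1, U2=0, U3=0, U4=0 → 0; observed 0. Eliminates U4 stuck-at-1, U4 inverted output.
Test 3 (A=1, B=0, C=1, D=1): fault-free U0=1, U1=0, U2=1, U3=1, U4=1 → 1; observed 0. Eliminates U3 stuck-at-1.
Only U3 inverted output is consistent with every test.

U3 inverted output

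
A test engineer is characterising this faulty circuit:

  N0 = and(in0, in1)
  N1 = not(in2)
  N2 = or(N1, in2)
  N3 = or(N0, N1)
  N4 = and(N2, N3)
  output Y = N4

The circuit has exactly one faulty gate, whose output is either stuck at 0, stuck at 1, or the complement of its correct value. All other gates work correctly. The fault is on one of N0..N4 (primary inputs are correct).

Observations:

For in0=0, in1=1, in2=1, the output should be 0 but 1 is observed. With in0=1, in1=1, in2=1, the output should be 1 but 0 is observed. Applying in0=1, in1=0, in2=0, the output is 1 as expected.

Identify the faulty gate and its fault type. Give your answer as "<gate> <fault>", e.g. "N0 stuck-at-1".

N0 inverted output

Fault-free values for test 1 (in0=0, in1=1, in2=1): N0=0, N1=0, N2=1, N3=0, N4=0, giving Y=0. Observed 1.
Test 1: faults giving observed 1 are {N0 stuck-at-1, N0 inverted output, N1 stuck-at-1, N1 inverted output, N3 stuck-at-1, N3 inverted output, N4 stuck-at-1, N4 inverted output}.
Test 2 (in0=1, in1=1, in2=1): fault-free N0=1, N1=0, N2=1, N3=1, N4=1 → 1; observed 0. Eliminates N0 stuck-at-1, N1 stuck-at-1, N1 inverted output, N3 stuck-at-1, N4 stuck-at-1.
Test 3 (in0=1, in1=0, in2=0): fault-free N0=0, N1=1, N2=1, N3=1, N4=1 → 1; observed 1. Eliminates N3 inverted output, N4 inverted output.
Only N0 inverted output is consistent with every test.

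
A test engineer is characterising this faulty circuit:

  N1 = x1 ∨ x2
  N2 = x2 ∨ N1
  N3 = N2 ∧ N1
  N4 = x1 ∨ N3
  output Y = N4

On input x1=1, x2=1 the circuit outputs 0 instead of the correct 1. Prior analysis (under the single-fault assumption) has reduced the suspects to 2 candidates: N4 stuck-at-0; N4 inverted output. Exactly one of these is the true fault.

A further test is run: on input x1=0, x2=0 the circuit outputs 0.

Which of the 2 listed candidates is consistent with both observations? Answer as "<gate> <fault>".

N4 stuck-at-0

Evaluate each candidate on input x1=0, x2=0:
  N4 stuck-at-0: N1=0, N2=0, N3=0, N4=0 [stuck-at-0] → 0 — matches
  N4 inverted output: N1=0, N2=0, N3=0, N4=1 [inverted output] → 1 — eliminated
Only N4 stuck-at-0 reproduces the observed 0.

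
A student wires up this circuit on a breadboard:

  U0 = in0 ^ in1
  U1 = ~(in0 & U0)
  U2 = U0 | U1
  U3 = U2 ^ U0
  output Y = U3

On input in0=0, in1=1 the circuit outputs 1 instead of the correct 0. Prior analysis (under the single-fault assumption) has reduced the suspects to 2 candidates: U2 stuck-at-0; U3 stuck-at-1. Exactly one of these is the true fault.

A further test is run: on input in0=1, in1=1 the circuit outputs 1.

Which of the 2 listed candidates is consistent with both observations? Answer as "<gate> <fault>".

U3 stuck-at-1

Evaluate each candidate on input in0=1, in1=1:
  U2 stuck-at-0: U0=0, U1=1, U2=0 [stuck-at-0], U3=0 → 0 — eliminated
  U3 stuck-at-1: U0=0, U1=1, U2=1, U3=1 [stuck-at-1] → 1 — matches
Only U3 stuck-at-1 reproduces the observed 1.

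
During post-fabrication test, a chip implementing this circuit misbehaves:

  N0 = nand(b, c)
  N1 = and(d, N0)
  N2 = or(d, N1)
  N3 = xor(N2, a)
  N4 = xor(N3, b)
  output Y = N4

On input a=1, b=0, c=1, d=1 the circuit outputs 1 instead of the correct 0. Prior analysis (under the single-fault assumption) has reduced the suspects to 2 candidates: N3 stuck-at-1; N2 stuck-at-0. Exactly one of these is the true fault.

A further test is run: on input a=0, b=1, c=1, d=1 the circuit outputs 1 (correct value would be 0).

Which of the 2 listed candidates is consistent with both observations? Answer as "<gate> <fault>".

N2 stuck-at-0

Evaluate each candidate on input a=0, b=1, c=1, d=1:
  N3 stuck-at-1: N0=0, N1=0, N2=1, N3=1 [stuck-at-1], N4=0 → 0 — eliminated
  N2 stuck-at-0: N0=0, N1=0, N2=0 [stuck-at-0], N3=0, N4=1 → 1 — matches
Only N2 stuck-at-0 reproduces the observed 1.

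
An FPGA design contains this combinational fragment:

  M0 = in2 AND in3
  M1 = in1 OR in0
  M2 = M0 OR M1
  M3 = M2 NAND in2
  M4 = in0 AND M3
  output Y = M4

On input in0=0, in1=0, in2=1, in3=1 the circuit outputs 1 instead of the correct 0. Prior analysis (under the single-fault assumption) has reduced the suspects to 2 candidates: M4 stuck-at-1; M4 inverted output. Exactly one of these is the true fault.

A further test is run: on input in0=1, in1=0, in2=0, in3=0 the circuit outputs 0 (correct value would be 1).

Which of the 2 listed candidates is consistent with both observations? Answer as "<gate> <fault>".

Evaluate each candidate on input in0=1, in1=0, in2=0, in3=0:
  M4 stuck-at-1: M0=0, M1=1, M2=1, M3=1, M4=1 [stuck-at-1] → 1 — eliminated
  M4 inverted output: M0=0, M1=1, M2=1, M3=1, M4=0 [inverted output] → 0 — matches
Only M4 inverted output reproduces the observed 0.

M4 inverted output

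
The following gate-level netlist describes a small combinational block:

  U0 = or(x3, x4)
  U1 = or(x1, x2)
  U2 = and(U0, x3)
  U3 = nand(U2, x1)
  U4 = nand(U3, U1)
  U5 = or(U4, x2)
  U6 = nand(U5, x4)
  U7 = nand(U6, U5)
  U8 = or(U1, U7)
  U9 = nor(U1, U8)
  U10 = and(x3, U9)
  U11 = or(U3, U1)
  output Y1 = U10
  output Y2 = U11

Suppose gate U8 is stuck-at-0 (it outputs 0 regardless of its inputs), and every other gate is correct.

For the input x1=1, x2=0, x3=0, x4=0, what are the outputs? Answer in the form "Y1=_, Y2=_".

Propagate with U8 forced: U0=0, U1=1, U2=0, U3=1, U4=0, U5=0, U6=1, U7=1, U8=0 [stuck-at-0], U9=0, U10=0, U11=1.
So the outputs are Y1=0, Y2=1. (Same as the fault-free value — the fault is masked on this input.)

Y1=0, Y2=1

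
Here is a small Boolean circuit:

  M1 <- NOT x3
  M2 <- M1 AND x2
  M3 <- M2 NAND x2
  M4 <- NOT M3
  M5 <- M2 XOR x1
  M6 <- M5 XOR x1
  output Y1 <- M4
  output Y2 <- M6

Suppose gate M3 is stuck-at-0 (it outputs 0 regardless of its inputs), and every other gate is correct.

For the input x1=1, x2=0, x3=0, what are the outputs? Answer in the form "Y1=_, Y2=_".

Y1=1, Y2=0

Propagate with M3 forced: M1=1, M2=0, M3=0 [stuck-at-0], M4=1, M5=1, M6=0.
So the outputs are Y1=1, Y2=0. (Without the fault they would be Y1=0, Y2=0.)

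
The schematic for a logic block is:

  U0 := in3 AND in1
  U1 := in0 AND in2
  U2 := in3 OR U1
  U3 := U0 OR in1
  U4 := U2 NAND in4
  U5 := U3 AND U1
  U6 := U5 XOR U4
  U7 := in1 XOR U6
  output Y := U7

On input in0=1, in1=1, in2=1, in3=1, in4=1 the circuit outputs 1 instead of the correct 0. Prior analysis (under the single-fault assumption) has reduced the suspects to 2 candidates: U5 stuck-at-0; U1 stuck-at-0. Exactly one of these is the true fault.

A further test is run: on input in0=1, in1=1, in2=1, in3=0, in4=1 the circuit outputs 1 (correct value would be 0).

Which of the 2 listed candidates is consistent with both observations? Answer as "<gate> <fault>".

Evaluate each candidate on input in0=1, in1=1, in2=1, in3=0, in4=1:
  U5 stuck-at-0: U0=0, U1=1, U2=1, U3=1, U4=0, U5=0 [stuck-at-0], U6=0, U7=1 → 1 — matches
  U1 stuck-at-0: U0=0, U1=0 [stuck-at-0], U2=0, U3=1, U4=1, U5=0, U6=1, U7=0 → 0 — eliminated
Only U5 stuck-at-0 reproduces the observed 1.

U5 stuck-at-0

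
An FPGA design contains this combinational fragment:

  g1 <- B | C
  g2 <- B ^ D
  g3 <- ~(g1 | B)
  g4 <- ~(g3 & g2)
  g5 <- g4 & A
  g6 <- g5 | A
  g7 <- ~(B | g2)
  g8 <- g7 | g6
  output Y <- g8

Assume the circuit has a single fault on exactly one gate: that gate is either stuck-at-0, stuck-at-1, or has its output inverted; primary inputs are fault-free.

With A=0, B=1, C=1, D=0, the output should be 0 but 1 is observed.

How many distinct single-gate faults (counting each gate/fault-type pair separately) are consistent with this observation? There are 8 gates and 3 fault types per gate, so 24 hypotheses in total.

Fault-free: g1=1, g2=1, g3=0, g4=1, g5=0, g6=0, g7=0, g8=0 → 0. Observed 1.
  g1: none of the 3 fault types match ✗
  g2: none of the 3 fault types match ✗
  g3: none of the 3 fault types match ✗
  g4: none of the 3 fault types match ✗
  g5: stuck-at-1, inverted output ✓; others ✗
  g6: stuck-at-1, inverted output ✓; others ✗
  g7: stuck-at-1, inverted output ✓; others ✗
  g8: stuck-at-1, inverted output ✓; others ✗
Consistent faults: {g5 stuck-at-1, g5 inverted output, g6 stuck-at-1, g6 inverted output, g7 stuck-at-1, g7 inverted output, g8 stuck-at-1, g8 inverted output} — 8 in all.

8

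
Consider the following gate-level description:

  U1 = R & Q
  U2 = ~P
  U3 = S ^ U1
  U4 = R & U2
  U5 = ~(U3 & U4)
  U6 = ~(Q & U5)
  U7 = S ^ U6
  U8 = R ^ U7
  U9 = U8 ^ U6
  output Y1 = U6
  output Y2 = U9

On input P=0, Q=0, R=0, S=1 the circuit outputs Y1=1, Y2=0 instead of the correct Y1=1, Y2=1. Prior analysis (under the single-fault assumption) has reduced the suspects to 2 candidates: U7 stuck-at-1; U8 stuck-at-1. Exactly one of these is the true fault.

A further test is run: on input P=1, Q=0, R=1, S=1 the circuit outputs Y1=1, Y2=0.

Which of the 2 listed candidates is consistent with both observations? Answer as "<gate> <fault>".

Evaluate each candidate on input P=1, Q=0, R=1, S=1:
  U7 stuck-at-1: U1=0, U2=0, U3=1, U4=0, U5=1, U6=1, U7=1 [stuck-at-1], U8=0, U9=1 → Y1=1, Y2=1 — eliminated
  U8 stuck-at-1: U1=0, U2=0, U3=1, U4=0, U5=1, U6=1, U7=0, U8=1 [stuck-at-1], U9=0 → Y1=1, Y2=0 — matches
Only U8 stuck-at-1 reproduces the observed Y1=1, Y2=0.

U8 stuck-at-1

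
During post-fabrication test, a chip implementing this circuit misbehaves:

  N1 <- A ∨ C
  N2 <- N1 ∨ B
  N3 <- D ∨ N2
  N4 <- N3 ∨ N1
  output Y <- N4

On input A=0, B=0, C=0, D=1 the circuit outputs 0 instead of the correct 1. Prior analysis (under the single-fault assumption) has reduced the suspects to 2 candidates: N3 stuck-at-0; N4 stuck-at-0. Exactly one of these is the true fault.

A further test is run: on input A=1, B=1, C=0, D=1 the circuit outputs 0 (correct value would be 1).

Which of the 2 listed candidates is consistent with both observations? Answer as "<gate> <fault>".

Evaluate each candidate on input A=1, B=1, C=0, D=1:
  N3 stuck-at-0: N1=1, N2=1, N3=0 [stuck-at-0], N4=1 → 1 — eliminated
  N4 stuck-at-0: N1=1, N2=1, N3=1, N4=0 [stuck-at-0] → 0 — matches
Only N4 stuck-at-0 reproduces the observed 0.

N4 stuck-at-0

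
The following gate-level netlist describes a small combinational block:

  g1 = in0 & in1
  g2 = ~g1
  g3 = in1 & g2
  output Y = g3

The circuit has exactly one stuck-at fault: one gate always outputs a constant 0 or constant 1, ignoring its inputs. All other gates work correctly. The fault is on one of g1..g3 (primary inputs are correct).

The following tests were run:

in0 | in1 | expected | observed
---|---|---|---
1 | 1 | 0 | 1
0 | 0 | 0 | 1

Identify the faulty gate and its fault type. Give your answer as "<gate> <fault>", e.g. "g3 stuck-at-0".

Fault-free values for test 1 (in0=1, in1=1): g1=1, g2=0, g3=0, giving Y=0. Observed 1.
Test 1: faults giving observed 1 are {g1 stuck-at-0, g2 stuck-at-1, g3 stuck-at-1}.
Test 2 (in0=0, in1=0): fault-free g1=0, g2=1, g3=0 → 0; observed 1. Eliminates g1 stuck-at-0, g2 stuck-at-1.
Only g3 stuck-at-1 is consistent with every test.

g3 stuck-at-1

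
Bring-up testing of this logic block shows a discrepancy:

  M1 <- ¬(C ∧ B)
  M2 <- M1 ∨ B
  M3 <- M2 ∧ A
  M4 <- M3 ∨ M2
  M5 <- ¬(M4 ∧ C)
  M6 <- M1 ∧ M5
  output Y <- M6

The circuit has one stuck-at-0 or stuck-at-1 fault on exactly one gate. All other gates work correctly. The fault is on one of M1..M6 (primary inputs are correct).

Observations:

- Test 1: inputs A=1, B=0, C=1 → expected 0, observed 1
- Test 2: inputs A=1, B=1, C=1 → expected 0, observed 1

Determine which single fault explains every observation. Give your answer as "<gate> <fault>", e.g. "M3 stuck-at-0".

Fault-free values for test 1 (A=1, B=0, C=1): M1=1, M2=1, M3=1, M4=1, M5=0, M6=0, giving Y=0. Observed 1.
Test 1: faults giving observed 1 are {M2 stuck-at-0, M4 stuck-at-0, M5 stuck-at-1, M6 stuck-at-1}.
Test 2 (A=1, B=1, C=1): fault-free M1=0, M2=1, M3=1, M4=1, M5=0, M6=0 → 0; observed 1. Eliminates M2 stuck-at-0, M4 stuck-at-0, M5 stuck-at-1.
Only M6 stuck-at-1 is consistent with every test.

M6 stuck-at-1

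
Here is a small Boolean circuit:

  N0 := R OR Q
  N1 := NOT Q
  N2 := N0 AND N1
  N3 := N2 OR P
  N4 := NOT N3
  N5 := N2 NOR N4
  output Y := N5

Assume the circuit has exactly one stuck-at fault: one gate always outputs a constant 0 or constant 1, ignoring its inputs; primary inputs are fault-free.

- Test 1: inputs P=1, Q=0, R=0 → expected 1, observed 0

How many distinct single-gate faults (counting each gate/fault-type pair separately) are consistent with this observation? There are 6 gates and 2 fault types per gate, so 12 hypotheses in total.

Fault-free: N0=0, N1=1, N2=0, N3=1, N4=0, N5=1 → 1. Observed 0.
  N0 stuck-at-0: output 1 ✗
  N0 stuck-at-1: output 0 ✓
  N1 stuck-at-0: output 1 ✗
  N1 stuck-at-1: output 1 ✗
  N2 stuck-at-0: output 1 ✗
  N2 stuck-at-1: output 0 ✓
  N3 stuck-at-0: output 0 ✓
  N3 stuck-at-1: output 1 ✗
  N4 stuck-at-0: output 1 ✗
  N4 stuck-at-1: output 0 ✓
  N5 stuck-at-0: output 0 ✓
  N5 stuck-at-1: output 1 ✗
Consistent faults: {N0 stuck-at-1, N2 stuck-at-1, N3 stuck-at-0, N4 stuck-at-1, N5 stuck-at-0} — 5 in all.

5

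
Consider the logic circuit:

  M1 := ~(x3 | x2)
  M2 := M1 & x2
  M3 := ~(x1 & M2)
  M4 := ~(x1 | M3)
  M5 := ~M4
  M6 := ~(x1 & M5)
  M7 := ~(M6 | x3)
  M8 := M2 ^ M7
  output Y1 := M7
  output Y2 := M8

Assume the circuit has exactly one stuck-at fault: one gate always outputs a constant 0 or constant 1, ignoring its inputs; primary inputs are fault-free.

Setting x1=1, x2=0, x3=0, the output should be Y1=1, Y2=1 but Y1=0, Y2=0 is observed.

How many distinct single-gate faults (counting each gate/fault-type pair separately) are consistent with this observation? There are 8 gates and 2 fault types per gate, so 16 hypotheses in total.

Fault-free: M1=1, M2=0, M3=1, M4=0, M5=1, M6=0, M7=1, M8=1 → Y1=1, Y2=1. Observed Y1=0, Y2=0.
  M1: none of the 2 fault types match ✗
  M2: none of the 2 fault types match ✗
  M3: none of the 2 fault types match ✗
  M4: stuck-at-1 ✓; others ✗
  M5: stuck-at-0 ✓; others ✗
  M6: stuck-at-1 ✓; others ✗
  M7: stuck-at-0 ✓; others ✗
  M8: none of the 2 fault types match ✗
Consistent faults: {M4 stuck-at-1, M5 stuck-at-0, M6 stuck-at-1, M7 stuck-at-0} — 4 in all.

4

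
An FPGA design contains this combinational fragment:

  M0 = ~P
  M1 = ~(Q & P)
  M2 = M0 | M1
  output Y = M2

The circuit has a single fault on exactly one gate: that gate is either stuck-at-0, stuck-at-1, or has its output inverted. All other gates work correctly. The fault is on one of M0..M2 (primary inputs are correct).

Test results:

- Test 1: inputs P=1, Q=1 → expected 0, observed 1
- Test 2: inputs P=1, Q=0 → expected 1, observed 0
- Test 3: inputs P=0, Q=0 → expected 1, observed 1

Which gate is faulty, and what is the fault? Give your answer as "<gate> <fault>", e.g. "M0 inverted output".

M1 inverted output

Fault-free values for test 1 (P=1, Q=1): M0=0, M1=0, M2=0, giving Y=0. Observed 1.
Test 1: faults giving observed 1 are {M0 stuck-at-1, M0 inverted output, M1 stuck-at-1, M1 inverted output, M2 stuck-at-1, M2 inverted output}.
Test 2 (P=1, Q=0): fault-free M0=0, M1=1, M2=1 → 1; observed 0. Eliminates M0 stuck-at-1, M0 inverted output, M1 stuck-at-1, M2 stuck-at-1.
Test 3 (P=0, Q=0): fault-free M0=1, M1=1, M2=1 → 1; observed 1. Eliminates M2 inverted output.
Only M1 inverted output is consistent with every test.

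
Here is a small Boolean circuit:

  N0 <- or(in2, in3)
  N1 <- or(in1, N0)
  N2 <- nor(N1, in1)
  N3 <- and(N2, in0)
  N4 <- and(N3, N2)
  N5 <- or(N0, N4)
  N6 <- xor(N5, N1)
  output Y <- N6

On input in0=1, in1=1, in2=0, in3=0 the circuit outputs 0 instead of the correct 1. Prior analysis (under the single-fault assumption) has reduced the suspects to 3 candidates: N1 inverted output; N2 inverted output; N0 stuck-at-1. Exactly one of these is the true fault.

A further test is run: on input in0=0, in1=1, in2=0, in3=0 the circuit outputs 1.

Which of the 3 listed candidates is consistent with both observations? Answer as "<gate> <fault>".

N2 inverted output

Evaluate each candidate on input in0=0, in1=1, in2=0, in3=0:
  N1 inverted output: N0=0, N1=0 [inverted output], N2=0, N3=0, N4=0, N5=0, N6=0 → 0 — eliminated
  N2 inverted output: N0=0, N1=1, N2=1 [inverted output], N3=0, N4=0, N5=0, N6=1 → 1 — matches
  N0 stuck-at-1: N0=1 [stuck-at-1], N1=1, N2=0, N3=0, N4=0, N5=1, N6=0 → 0 — eliminated
Only N2 inverted output reproduces the observed 1.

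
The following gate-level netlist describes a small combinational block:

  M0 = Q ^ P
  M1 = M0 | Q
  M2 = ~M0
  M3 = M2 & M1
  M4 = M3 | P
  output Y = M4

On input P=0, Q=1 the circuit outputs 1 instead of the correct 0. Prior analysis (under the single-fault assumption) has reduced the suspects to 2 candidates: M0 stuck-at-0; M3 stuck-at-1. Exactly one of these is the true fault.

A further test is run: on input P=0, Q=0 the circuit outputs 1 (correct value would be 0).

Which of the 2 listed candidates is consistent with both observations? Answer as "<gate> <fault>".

M3 stuck-at-1

Evaluate each candidate on input P=0, Q=0:
  M0 stuck-at-0: M0=0 [stuck-at-0], M1=0, M2=1, M3=0, M4=0 → 0 — eliminated
  M3 stuck-at-1: M0=0, M1=0, M2=1, M3=1 [stuck-at-1], M4=1 → 1 — matches
Only M3 stuck-at-1 reproduces the observed 1.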